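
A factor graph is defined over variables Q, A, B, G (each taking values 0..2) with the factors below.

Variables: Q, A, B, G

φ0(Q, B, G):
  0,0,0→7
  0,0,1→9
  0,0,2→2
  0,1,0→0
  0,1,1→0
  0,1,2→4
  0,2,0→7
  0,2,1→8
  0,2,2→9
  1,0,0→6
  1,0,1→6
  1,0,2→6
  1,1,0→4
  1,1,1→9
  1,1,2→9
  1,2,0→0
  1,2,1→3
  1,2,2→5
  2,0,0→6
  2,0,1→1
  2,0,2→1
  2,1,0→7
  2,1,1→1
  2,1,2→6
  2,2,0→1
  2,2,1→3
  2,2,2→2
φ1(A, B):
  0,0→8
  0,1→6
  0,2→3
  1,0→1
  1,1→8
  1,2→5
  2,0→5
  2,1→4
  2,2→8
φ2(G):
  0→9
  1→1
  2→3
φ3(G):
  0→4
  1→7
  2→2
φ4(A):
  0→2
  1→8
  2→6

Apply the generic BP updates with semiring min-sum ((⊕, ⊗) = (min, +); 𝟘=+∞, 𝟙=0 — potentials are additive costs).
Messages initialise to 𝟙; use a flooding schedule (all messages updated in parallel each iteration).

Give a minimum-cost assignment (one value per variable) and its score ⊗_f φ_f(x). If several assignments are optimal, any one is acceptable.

init: all messages = 𝟙 over 3 values
r1 m[φ0→Q] = [0, 0, 1]
r1 m[φ0→B] = [1, 0, 0]
r1 m[φ0→G] = [0, 0, 1]
r1 m[φ1→A] = [3, 1, 4]
r1 m[φ1→B] = [1, 4, 3]
r1 m[φ2→G] = [9, 1, 3]
r1 m[φ3→G] = [4, 7, 2]
r1 m[φ4→A] = [2, 8, 6]
r1 m[Q→φ0] = [0, 0, 0]
r1 m[A→φ1] = [0, 0, 0]
r1 m[A→φ4] = [0, 0, 0]
r1 m[B→φ0] = [0, 0, 0]
r1 m[B→φ1] = [0, 0, 0]
r1 m[G→φ0] = [0, 0, 0]
r1 m[G→φ2] = [0, 0, 0]
r1 m[G→φ3] = [0, 0, 0]
r2 m[φ0→Q] = [0, 0, 1]
r2 m[φ0→B] = [1, 0, 0]
r2 m[φ0→G] = [0, 0, 1]
r2 m[φ1→A] = [3, 1, 4]
r2 m[φ1→B] = [1, 4, 3]
r2 m[φ2→G] = [9, 1, 3]
r2 m[φ3→G] = [4, 7, 2]
r2 m[φ4→A] = [2, 8, 6]
r2 m[Q→φ0] = [0, 0, 0]
r2 m[A→φ1] = [2, 8, 6]
r2 m[A→φ4] = [3, 1, 4]
r2 m[B→φ0] = [1, 4, 3]
r2 m[B→φ1] = [1, 0, 0]
r2 m[G→φ0] = [13, 8, 5]
r2 m[G→φ2] = [4, 7, 3]
r2 m[G→φ3] = [9, 1, 4]
r3 m[φ0→Q] = [8, 12, 7]
r3 m[φ0→B] = [6, 8, 7]
r3 m[φ0→G] = [3, 2, 2]
r3 m[φ1→A] = [3, 2, 4]
r3 m[φ1→B] = [9, 8, 5]
r3 m[φ2→G] = [9, 1, 3]
r3 m[φ3→G] = [4, 7, 2]
r3 m[φ4→A] = [2, 8, 6]
r3 m[Q→φ0] = [0, 0, 0]
r3 m[A→φ1] = [2, 8, 6]
r3 m[A→φ4] = [3, 1, 4]
r3 m[B→φ0] = [1, 4, 3]
r3 m[B→φ1] = [1, 0, 0]
r3 m[G→φ0] = [13, 8, 5]
r3 m[G→φ2] = [4, 7, 3]
r3 m[G→φ3] = [9, 1, 4]
r4 m[φ0→Q] = [8, 12, 7]
r4 m[φ0→B] = [6, 8, 7]
r4 m[φ0→G] = [3, 2, 2]
r4 m[φ1→A] = [3, 2, 4]
r4 m[φ1→B] = [9, 8, 5]
r4 m[φ2→G] = [9, 1, 3]
r4 m[φ3→G] = [4, 7, 2]
r4 m[φ4→A] = [2, 8, 6]
r4 m[Q→φ0] = [0, 0, 0]
r4 m[A→φ1] = [2, 8, 6]
r4 m[A→φ4] = [3, 2, 4]
r4 m[B→φ0] = [9, 8, 5]
r4 m[B→φ1] = [6, 8, 7]
r4 m[G→φ0] = [13, 8, 5]
r4 m[G→φ2] = [7, 9, 4]
r4 m[G→φ3] = [12, 3, 5]
r5 m[φ0→Q] = [16, 15, 12]
r5 m[φ0→B] = [6, 8, 7]
r5 m[φ0→G] = [5, 8, 7]
r5 m[φ1→A] = [10, 7, 11]
r5 m[φ1→B] = [9, 8, 5]
r5 m[φ2→G] = [9, 1, 3]
r5 m[φ3→G] = [4, 7, 2]
r5 m[φ4→A] = [2, 8, 6]
r5 m[Q→φ0] = [0, 0, 0]
r5 m[A→φ1] = [2, 8, 6]
r5 m[A→φ4] = [3, 2, 4]
r5 m[B→φ0] = [9, 8, 5]
r5 m[B→φ1] = [6, 8, 7]
r5 m[G→φ0] = [13, 8, 5]
r5 m[G→φ2] = [7, 9, 4]
r5 m[G→φ3] = [12, 3, 5]
r6 m[φ0→Q] = [16, 15, 12]
r6 m[φ0→B] = [6, 8, 7]
r6 m[φ0→G] = [5, 8, 7]
r6 m[φ1→A] = [10, 7, 11]
r6 m[φ1→B] = [9, 8, 5]
r6 m[φ2→G] = [9, 1, 3]
r6 m[φ3→G] = [4, 7, 2]
r6 m[φ4→A] = [2, 8, 6]
r6 m[Q→φ0] = [0, 0, 0]
r6 m[A→φ1] = [2, 8, 6]
r6 m[A→φ4] = [10, 7, 11]
r6 m[B→φ0] = [9, 8, 5]
r6 m[B→φ1] = [6, 8, 7]
r6 m[G→φ0] = [13, 8, 5]
r6 m[G→φ2] = [9, 15, 9]
r6 m[G→φ3] = [14, 9, 10]
r7 m[φ0→Q] = [16, 15, 12]
r7 m[φ0→B] = [6, 8, 7]
r7 m[φ0→G] = [5, 8, 7]
r7 m[φ1→A] = [10, 7, 11]
r7 m[φ1→B] = [9, 8, 5]
r7 m[φ2→G] = [9, 1, 3]
r7 m[φ3→G] = [4, 7, 2]
r7 m[φ4→A] = [2, 8, 6]
r7 m[Q→φ0] = [0, 0, 0]
r7 m[A→φ1] = [2, 8, 6]
r7 m[A→φ4] = [10, 7, 11]
r7 m[B→φ0] = [9, 8, 5]
r7 m[B→φ1] = [6, 8, 7]
r7 m[G→φ0] = [13, 8, 5]
r7 m[G→φ2] = [9, 15, 9]
r7 m[G→φ3] = [14, 9, 10]
fixed point reached at round 7
traceback from Q: (Q=2, A=0, B=2, G=2), score=12

assignment: (Q=2, A=0, B=2, G=2); score = 12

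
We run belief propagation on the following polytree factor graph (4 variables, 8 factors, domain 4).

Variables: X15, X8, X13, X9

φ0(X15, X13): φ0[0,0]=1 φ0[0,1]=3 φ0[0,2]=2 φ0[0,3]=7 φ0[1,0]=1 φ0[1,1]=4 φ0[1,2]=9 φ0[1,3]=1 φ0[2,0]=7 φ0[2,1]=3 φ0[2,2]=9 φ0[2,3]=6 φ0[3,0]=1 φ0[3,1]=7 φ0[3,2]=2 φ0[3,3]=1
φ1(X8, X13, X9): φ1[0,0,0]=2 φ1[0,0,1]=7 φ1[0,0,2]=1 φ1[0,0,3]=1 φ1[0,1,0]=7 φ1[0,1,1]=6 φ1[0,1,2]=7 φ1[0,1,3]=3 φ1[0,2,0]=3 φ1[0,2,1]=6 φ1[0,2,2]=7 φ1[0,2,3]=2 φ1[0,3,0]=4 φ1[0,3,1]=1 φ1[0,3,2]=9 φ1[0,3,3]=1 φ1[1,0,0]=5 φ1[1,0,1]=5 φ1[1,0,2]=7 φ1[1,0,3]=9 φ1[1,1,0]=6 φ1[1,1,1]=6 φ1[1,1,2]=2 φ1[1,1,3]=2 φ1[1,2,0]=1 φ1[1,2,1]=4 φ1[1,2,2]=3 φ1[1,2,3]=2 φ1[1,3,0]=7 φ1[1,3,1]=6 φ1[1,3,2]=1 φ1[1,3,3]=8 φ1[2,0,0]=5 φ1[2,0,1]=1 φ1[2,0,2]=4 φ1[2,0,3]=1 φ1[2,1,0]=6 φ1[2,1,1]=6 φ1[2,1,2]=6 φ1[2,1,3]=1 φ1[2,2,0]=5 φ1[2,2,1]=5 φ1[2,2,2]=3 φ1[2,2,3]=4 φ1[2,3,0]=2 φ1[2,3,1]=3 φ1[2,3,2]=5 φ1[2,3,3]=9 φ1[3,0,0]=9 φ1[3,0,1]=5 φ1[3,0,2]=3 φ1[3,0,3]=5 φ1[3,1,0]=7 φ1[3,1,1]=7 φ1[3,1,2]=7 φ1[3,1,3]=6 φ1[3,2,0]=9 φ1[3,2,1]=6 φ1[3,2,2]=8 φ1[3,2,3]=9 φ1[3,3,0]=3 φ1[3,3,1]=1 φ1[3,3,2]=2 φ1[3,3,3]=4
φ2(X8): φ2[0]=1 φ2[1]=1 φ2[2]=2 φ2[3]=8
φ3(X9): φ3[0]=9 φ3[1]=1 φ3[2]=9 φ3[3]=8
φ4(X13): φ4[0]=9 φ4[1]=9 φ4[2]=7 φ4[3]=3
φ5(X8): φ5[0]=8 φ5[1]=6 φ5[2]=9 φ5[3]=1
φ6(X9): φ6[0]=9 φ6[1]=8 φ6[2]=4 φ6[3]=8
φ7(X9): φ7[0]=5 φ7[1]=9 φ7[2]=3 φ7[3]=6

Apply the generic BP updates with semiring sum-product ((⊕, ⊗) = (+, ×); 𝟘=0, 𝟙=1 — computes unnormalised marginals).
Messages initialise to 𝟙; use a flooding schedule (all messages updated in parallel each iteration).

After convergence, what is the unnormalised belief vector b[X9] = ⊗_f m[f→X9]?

b[X9] = [37861830, 6337008, 9340272, 24631296]

init: all messages = 𝟙 over 4 values
r1 m[φ0→X15] = [13, 15, 25, 11]
r1 m[φ0→X13] = [10, 17, 22, 15]
r1 m[φ1→X8] = [67, 74, 66, 91]
r1 m[φ1→X13] = [70, 85, 77, 66]
r1 m[φ1→X9] = [81, 75, 75, 67]
r1 m[φ2→X8] = [1, 1, 2, 8]
r1 m[φ3→X9] = [9, 1, 9, 8]
r1 m[φ4→X13] = [9, 9, 7, 3]
r1 m[φ5→X8] = [8, 6, 9, 1]
r1 m[φ6→X9] = [9, 8, 4, 8]
r1 m[φ7→X9] = [5, 9, 3, 6]
r1 m[X15→φ0] = [1, 1, 1, 1]
r1 m[X8→φ1] = [1, 1, 1, 1]
r1 m[X8→φ2] = [1, 1, 1, 1]
r1 m[X8→φ5] = [1, 1, 1, 1]
r1 m[X13→φ0] = [1, 1, 1, 1]
r1 m[X13→φ1] = [1, 1, 1, 1]
r1 m[X13→φ4] = [1, 1, 1, 1]
r1 m[X9→φ1] = [1, 1, 1, 1]
r1 m[X9→φ3] = [1, 1, 1, 1]
r1 m[X9→φ6] = [1, 1, 1, 1]
r1 m[X9→φ7] = [1, 1, 1, 1]
r2 m[φ0→X15] = [13, 15, 25, 11]
r2 m[φ0→X13] = [10, 17, 22, 15]
r2 m[φ1→X8] = [67, 74, 66, 91]
r2 m[φ1→X13] = [70, 85, 77, 66]
r2 m[φ1→X9] = [81, 75, 75, 67]
r2 m[φ2→X8] = [1, 1, 2, 8]
r2 m[φ3→X9] = [9, 1, 9, 8]
r2 m[φ4→X13] = [9, 9, 7, 3]
r2 m[φ5→X8] = [8, 6, 9, 1]
r2 m[φ6→X9] = [9, 8, 4, 8]
r2 m[φ7→X9] = [5, 9, 3, 6]
r2 m[X15→φ0] = [1, 1, 1, 1]
r2 m[X8→φ1] = [8, 6, 18, 8]
r2 m[X8→φ2] = [536, 444, 594, 91]
r2 m[X8→φ5] = [67, 74, 132, 728]
r2 m[X13→φ0] = [630, 765, 539, 198]
r2 m[X13→φ1] = [90, 153, 154, 45]
r2 m[X13→φ4] = [700, 1445, 1694, 990]
r2 m[X9→φ1] = [405, 72, 108, 384]
r2 m[X9→φ3] = [3645, 5400, 900, 3216]
r2 m[X9→φ6] = [3645, 675, 2025, 3216]
r2 m[X9→φ7] = [6561, 600, 2700, 4288]
r3 m[φ0→X15] = [5389, 8739, 12744, 7261]
r3 m[φ0→X13] = [10, 17, 22, 15]
r3 m[φ1→X8] = [1579809, 1747173, 1737672, 2971350]
r3 m[φ1→X13] = [156456, 185760, 179664, 177774]
r3 m[φ1→X9] = [93486, 88014, 86484, 64144]
r3 m[φ2→X8] = [1, 1, 2, 8]
r3 m[φ3→X9] = [9, 1, 9, 8]
r3 m[φ4→X13] = [9, 9, 7, 3]
r3 m[φ5→X8] = [8, 6, 9, 1]
r3 m[φ6→X9] = [9, 8, 4, 8]
r3 m[φ7→X9] = [5, 9, 3, 6]
r3 m[X15→φ0] = [1, 1, 1, 1]
r3 m[X8→φ1] = [8, 6, 18, 8]
r3 m[X8→φ2] = [536, 444, 594, 91]
r3 m[X8→φ5] = [67, 74, 132, 728]
r3 m[X13→φ0] = [630, 765, 539, 198]
r3 m[X13→φ1] = [90, 153, 154, 45]
r3 m[X13→φ4] = [700, 1445, 1694, 990]
r3 m[X9→φ1] = [405, 72, 108, 384]
r3 m[X9→φ3] = [3645, 5400, 900, 3216]
r3 m[X9→φ6] = [3645, 675, 2025, 3216]
r3 m[X9→φ7] = [6561, 600, 2700, 4288]
r4 m[φ0→X15] = [5389, 8739, 12744, 7261]
r4 m[φ0→X13] = [10, 17, 22, 15]
r4 m[φ1→X8] = [1579809, 1747173, 1737672, 2971350]
r4 m[φ1→X13] = [156456, 185760, 179664, 177774]
r4 m[φ1→X9] = [93486, 88014, 86484, 64144]
r4 m[φ2→X8] = [1, 1, 2, 8]
r4 m[φ3→X9] = [9, 1, 9, 8]
r4 m[φ4→X13] = [9, 9, 7, 3]
r4 m[φ5→X8] = [8, 6, 9, 1]
r4 m[φ6→X9] = [9, 8, 4, 8]
r4 m[φ7→X9] = [5, 9, 3, 6]
r4 m[X15→φ0] = [1, 1, 1, 1]
r4 m[X8→φ1] = [8, 6, 18, 8]
r4 m[X8→φ2] = [12638472, 10483038, 15639048, 2971350]
r4 m[X8→φ5] = [1579809, 1747173, 3475344, 23770800]
r4 m[X13→φ0] = [1408104, 1671840, 1257648, 533322]
r4 m[X13→φ1] = [90, 153, 154, 45]
r4 m[X13→φ4] = [1564560, 3157920, 3952608, 2666610]
r4 m[X9→φ1] = [405, 72, 108, 384]
r4 m[X9→φ3] = [4206870, 6337008, 1037808, 3078912]
r4 m[X9→φ6] = [4206870, 792126, 2335068, 3078912]
r4 m[X9→φ7] = [7572366, 704112, 3113424, 4105216]
r5 m[φ0→X15] = [12672174, 19947618, 29391012, 16159602]
r5 m[φ0→X13] = [10, 17, 22, 15]
r5 m[φ1→X8] = [1579809, 1747173, 1737672, 2971350]
r5 m[φ1→X13] = [156456, 185760, 179664, 177774]
r5 m[φ1→X9] = [93486, 88014, 86484, 64144]
r5 m[φ2→X8] = [1, 1, 2, 8]
r5 m[φ3→X9] = [9, 1, 9, 8]
r5 m[φ4→X13] = [9, 9, 7, 3]
r5 m[φ5→X8] = [8, 6, 9, 1]
r5 m[φ6→X9] = [9, 8, 4, 8]
r5 m[φ7→X9] = [5, 9, 3, 6]
r5 m[X15→φ0] = [1, 1, 1, 1]
r5 m[X8→φ1] = [8, 6, 18, 8]
r5 m[X8→φ2] = [12638472, 10483038, 15639048, 2971350]
r5 m[X8→φ5] = [1579809, 1747173, 3475344, 23770800]
r5 m[X13→φ0] = [1408104, 1671840, 1257648, 533322]
r5 m[X13→φ1] = [90, 153, 154, 45]
r5 m[X13→φ4] = [1564560, 3157920, 3952608, 2666610]
r5 m[X9→φ1] = [405, 72, 108, 384]
r5 m[X9→φ3] = [4206870, 6337008, 1037808, 3078912]
r5 m[X9→φ6] = [4206870, 792126, 2335068, 3078912]
r5 m[X9→φ7] = [7572366, 704112, 3113424, 4105216]
r6 m[φ0→X15] = [12672174, 19947618, 29391012, 16159602]
r6 m[φ0→X13] = [10, 17, 22, 15]
r6 m[φ1→X8] = [1579809, 1747173, 1737672, 2971350]
r6 m[φ1→X13] = [156456, 185760, 179664, 177774]
r6 m[φ1→X9] = [93486, 88014, 86484, 64144]
r6 m[φ2→X8] = [1, 1, 2, 8]
r6 m[φ3→X9] = [9, 1, 9, 8]
r6 m[φ4→X13] = [9, 9, 7, 3]
r6 m[φ5→X8] = [8, 6, 9, 1]
r6 m[φ6→X9] = [9, 8, 4, 8]
r6 m[φ7→X9] = [5, 9, 3, 6]
r6 m[X15→φ0] = [1, 1, 1, 1]
r6 m[X8→φ1] = [8, 6, 18, 8]
r6 m[X8→φ2] = [12638472, 10483038, 15639048, 2971350]
r6 m[X8→φ5] = [1579809, 1747173, 3475344, 23770800]
r6 m[X13→φ0] = [1408104, 1671840, 1257648, 533322]
r6 m[X13→φ1] = [90, 153, 154, 45]
r6 m[X13→φ4] = [1564560, 3157920, 3952608, 2666610]
r6 m[X9→φ1] = [405, 72, 108, 384]
r6 m[X9→φ3] = [4206870, 6337008, 1037808, 3078912]
r6 m[X9→φ6] = [4206870, 792126, 2335068, 3078912]
r6 m[X9→φ7] = [7572366, 704112, 3113424, 4105216]
fixed point reached at round 6
b[X9] = ⊗ incoming = [37861830, 6337008, 9340272, 24631296]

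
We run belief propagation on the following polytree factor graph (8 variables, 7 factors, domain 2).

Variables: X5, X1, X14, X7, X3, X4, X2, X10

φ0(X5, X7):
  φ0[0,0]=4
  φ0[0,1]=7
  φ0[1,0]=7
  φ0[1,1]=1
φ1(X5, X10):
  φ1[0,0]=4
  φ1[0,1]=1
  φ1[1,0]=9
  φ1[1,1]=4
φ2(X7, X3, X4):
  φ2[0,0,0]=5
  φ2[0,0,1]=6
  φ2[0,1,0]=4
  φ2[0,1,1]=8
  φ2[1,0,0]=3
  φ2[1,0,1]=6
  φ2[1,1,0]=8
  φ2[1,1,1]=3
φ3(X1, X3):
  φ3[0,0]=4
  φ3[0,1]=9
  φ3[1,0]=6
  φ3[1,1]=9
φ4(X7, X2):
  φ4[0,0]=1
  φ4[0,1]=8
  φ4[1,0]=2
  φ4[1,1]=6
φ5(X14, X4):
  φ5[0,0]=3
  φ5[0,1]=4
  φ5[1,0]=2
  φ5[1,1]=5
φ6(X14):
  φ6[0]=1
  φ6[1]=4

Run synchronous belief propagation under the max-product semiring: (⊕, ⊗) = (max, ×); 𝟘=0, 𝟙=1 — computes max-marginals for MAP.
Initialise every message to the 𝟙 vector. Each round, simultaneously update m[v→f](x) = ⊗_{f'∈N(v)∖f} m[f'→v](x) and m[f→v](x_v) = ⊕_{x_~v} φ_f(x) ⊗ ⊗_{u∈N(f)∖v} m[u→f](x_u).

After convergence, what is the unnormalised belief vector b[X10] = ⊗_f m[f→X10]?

b[X10] = [725760, 322560]

init: all messages = 𝟙 over 2 values
r1 m[φ0→X5] = [7, 7]
r1 m[φ0→X7] = [7, 7]
r1 m[φ1→X5] = [4, 9]
r1 m[φ1→X10] = [9, 4]
r1 m[φ2→X7] = [8, 8]
r1 m[φ2→X3] = [6, 8]
r1 m[φ2→X4] = [8, 8]
r1 m[φ3→X1] = [9, 9]
r1 m[φ3→X3] = [6, 9]
r1 m[φ4→X7] = [8, 6]
r1 m[φ4→X2] = [2, 8]
r1 m[φ5→X14] = [4, 5]
r1 m[φ5→X4] = [3, 5]
r1 m[φ6→X14] = [1, 4]
r1 m[X5→φ0] = [1, 1]
r1 m[X5→φ1] = [1, 1]
r1 m[X1→φ3] = [1, 1]
r1 m[X14→φ5] = [1, 1]
r1 m[X14→φ6] = [1, 1]
r1 m[X7→φ0] = [1, 1]
r1 m[X7→φ2] = [1, 1]
r1 m[X7→φ4] = [1, 1]
r1 m[X3→φ2] = [1, 1]
r1 m[X3→φ3] = [1, 1]
r1 m[X4→φ2] = [1, 1]
r1 m[X4→φ5] = [1, 1]
r1 m[X2→φ4] = [1, 1]
r1 m[X10→φ1] = [1, 1]
r2 m[φ0→X5] = [7, 7]
r2 m[φ0→X7] = [7, 7]
r2 m[φ1→X5] = [4, 9]
r2 m[φ1→X10] = [9, 4]
r2 m[φ2→X7] = [8, 8]
r2 m[φ2→X3] = [6, 8]
r2 m[φ2→X4] = [8, 8]
r2 m[φ3→X1] = [9, 9]
r2 m[φ3→X3] = [6, 9]
r2 m[φ4→X7] = [8, 6]
r2 m[φ4→X2] = [2, 8]
r2 m[φ5→X14] = [4, 5]
r2 m[φ5→X4] = [3, 5]
r2 m[φ6→X14] = [1, 4]
r2 m[X5→φ0] = [4, 9]
r2 m[X5→φ1] = [7, 7]
r2 m[X1→φ3] = [1, 1]
r2 m[X14→φ5] = [1, 4]
r2 m[X14→φ6] = [4, 5]
r2 m[X7→φ0] = [64, 48]
r2 m[X7→φ2] = [56, 42]
r2 m[X7→φ4] = [56, 56]
r2 m[X3→φ2] = [6, 9]
r2 m[X3→φ3] = [6, 8]
r2 m[X4→φ2] = [3, 5]
r2 m[X4→φ5] = [8, 8]
r2 m[X2→φ4] = [1, 1]
r2 m[X10→φ1] = [1, 1]
r3 m[φ0→X5] = [336, 448]
r3 m[φ0→X7] = [63, 28]
r3 m[φ1→X5] = [4, 9]
r3 m[φ1→X10] = [63, 28]
r3 m[φ2→X7] = [360, 216]
r3 m[φ2→X3] = [1680, 2240]
r3 m[φ2→X4] = [3024, 4032]
r3 m[φ3→X1] = [72, 72]
r3 m[φ3→X3] = [6, 9]
r3 m[φ4→X7] = [8, 6]
r3 m[φ4→X2] = [112, 448]
r3 m[φ5→X14] = [32, 40]
r3 m[φ5→X4] = [8, 20]
r3 m[φ6→X14] = [1, 4]
r3 m[X5→φ0] = [4, 9]
r3 m[X5→φ1] = [7, 7]
r3 m[X1→φ3] = [1, 1]
r3 m[X14→φ5] = [1, 4]
r3 m[X14→φ6] = [4, 5]
r3 m[X7→φ0] = [64, 48]
r3 m[X7→φ2] = [56, 42]
r3 m[X7→φ4] = [56, 56]
r3 m[X3→φ2] = [6, 9]
r3 m[X3→φ3] = [6, 8]
r3 m[X4→φ2] = [3, 5]
r3 m[X4→φ5] = [8, 8]
r3 m[X2→φ4] = [1, 1]
r3 m[X10→φ1] = [1, 1]
r4 m[φ0→X5] = [336, 448]
r4 m[φ0→X7] = [63, 28]
r4 m[φ1→X5] = [4, 9]
r4 m[φ1→X10] = [63, 28]
r4 m[φ2→X7] = [360, 216]
r4 m[φ2→X3] = [1680, 2240]
r4 m[φ2→X4] = [3024, 4032]
r4 m[φ3→X1] = [72, 72]
r4 m[φ3→X3] = [6, 9]
r4 m[φ4→X7] = [8, 6]
r4 m[φ4→X2] = [112, 448]
r4 m[φ5→X14] = [32, 40]
r4 m[φ5→X4] = [8, 20]
r4 m[φ6→X14] = [1, 4]
r4 m[X5→φ0] = [4, 9]
r4 m[X5→φ1] = [336, 448]
r4 m[X1→φ3] = [1, 1]
r4 m[X14→φ5] = [1, 4]
r4 m[X14→φ6] = [32, 40]
r4 m[X7→φ0] = [2880, 1296]
r4 m[X7→φ2] = [504, 168]
r4 m[X7→φ4] = [22680, 6048]
r4 m[X3→φ2] = [6, 9]
r4 m[X3→φ3] = [1680, 2240]
r4 m[X4→φ2] = [8, 20]
r4 m[X4→φ5] = [3024, 4032]
r4 m[X2→φ4] = [1, 1]
r4 m[X10→φ1] = [1, 1]
r5 m[φ0→X5] = [11520, 20160]
r5 m[φ0→X7] = [63, 28]
r5 m[φ1→X5] = [4, 9]
r5 m[φ1→X10] = [4032, 1792]
r5 m[φ2→X7] = [1440, 720]
r5 m[φ2→X3] = [60480, 80640]
r5 m[φ2→X4] = [18144, 36288]
r5 m[φ3→X1] = [20160, 20160]
r5 m[φ3→X3] = [6, 9]
r5 m[φ4→X7] = [8, 6]
r5 m[φ4→X2] = [22680, 181440]
r5 m[φ5→X14] = [16128, 20160]
r5 m[φ5→X4] = [8, 20]
r5 m[φ6→X14] = [1, 4]
r5 m[X5→φ0] = [4, 9]
r5 m[X5→φ1] = [336, 448]
r5 m[X1→φ3] = [1, 1]
r5 m[X14→φ5] = [1, 4]
r5 m[X14→φ6] = [32, 40]
r5 m[X7→φ0] = [2880, 1296]
r5 m[X7→φ2] = [504, 168]
r5 m[X7→φ4] = [22680, 6048]
r5 m[X3→φ2] = [6, 9]
r5 m[X3→φ3] = [1680, 2240]
r5 m[X4→φ2] = [8, 20]
r5 m[X4→φ5] = [3024, 4032]
r5 m[X2→φ4] = [1, 1]
r5 m[X10→φ1] = [1, 1]
r6 m[φ0→X5] = [11520, 20160]
r6 m[φ0→X7] = [63, 28]
r6 m[φ1→X5] = [4, 9]
r6 m[φ1→X10] = [4032, 1792]
r6 m[φ2→X7] = [1440, 720]
r6 m[φ2→X3] = [60480, 80640]
r6 m[φ2→X4] = [18144, 36288]
r6 m[φ3→X1] = [20160, 20160]
r6 m[φ3→X3] = [6, 9]
r6 m[φ4→X7] = [8, 6]
r6 m[φ4→X2] = [22680, 181440]
r6 m[φ5→X14] = [16128, 20160]
r6 m[φ5→X4] = [8, 20]
r6 m[φ6→X14] = [1, 4]
r6 m[X5→φ0] = [4, 9]
r6 m[X5→φ1] = [11520, 20160]
r6 m[X1→φ3] = [1, 1]
r6 m[X14→φ5] = [1, 4]
r6 m[X14→φ6] = [16128, 20160]
r6 m[X7→φ0] = [11520, 4320]
r6 m[X7→φ2] = [504, 168]
r6 m[X7→φ4] = [90720, 20160]
r6 m[X3→φ2] = [6, 9]
r6 m[X3→φ3] = [60480, 80640]
r6 m[X4→φ2] = [8, 20]
r6 m[X4→φ5] = [18144, 36288]
r6 m[X2→φ4] = [1, 1]
r6 m[X10→φ1] = [1, 1]
r7 m[φ0→X5] = [46080, 80640]
r7 m[φ0→X7] = [63, 28]
r7 m[φ1→X5] = [4, 9]
r7 m[φ1→X10] = [181440, 80640]
r7 m[φ2→X7] = [1440, 720]
r7 m[φ2→X3] = [60480, 80640]
r7 m[φ2→X4] = [18144, 36288]
r7 m[φ3→X1] = [725760, 725760]
r7 m[φ3→X3] = [6, 9]
r7 m[φ4→X7] = [8, 6]
r7 m[φ4→X2] = [90720, 725760]
r7 m[φ5→X14] = [145152, 181440]
r7 m[φ5→X4] = [8, 20]
r7 m[φ6→X14] = [1, 4]
r7 m[X5→φ0] = [4, 9]
r7 m[X5→φ1] = [11520, 20160]
r7 m[X1→φ3] = [1, 1]
r7 m[X14→φ5] = [1, 4]
r7 m[X14→φ6] = [16128, 20160]
r7 m[X7→φ0] = [11520, 4320]
r7 m[X7→φ2] = [504, 168]
r7 m[X7→φ4] = [90720, 20160]
r7 m[X3→φ2] = [6, 9]
r7 m[X3→φ3] = [60480, 80640]
r7 m[X4→φ2] = [8, 20]
r7 m[X4→φ5] = [18144, 36288]
r7 m[X2→φ4] = [1, 1]
r7 m[X10→φ1] = [1, 1]
r8 m[φ0→X5] = [46080, 80640]
r8 m[φ0→X7] = [63, 28]
r8 m[φ1→X5] = [4, 9]
r8 m[φ1→X10] = [181440, 80640]
r8 m[φ2→X7] = [1440, 720]
r8 m[φ2→X3] = [60480, 80640]
r8 m[φ2→X4] = [18144, 36288]
r8 m[φ3→X1] = [725760, 725760]
r8 m[φ3→X3] = [6, 9]
r8 m[φ4→X7] = [8, 6]
r8 m[φ4→X2] = [90720, 725760]
r8 m[φ5→X14] = [145152, 181440]
r8 m[φ5→X4] = [8, 20]
r8 m[φ6→X14] = [1, 4]
r8 m[X5→φ0] = [4, 9]
r8 m[X5→φ1] = [46080, 80640]
r8 m[X1→φ3] = [1, 1]
r8 m[X14→φ5] = [1, 4]
r8 m[X14→φ6] = [145152, 181440]
r8 m[X7→φ0] = [11520, 4320]
r8 m[X7→φ2] = [504, 168]
r8 m[X7→φ4] = [90720, 20160]
r8 m[X3→φ2] = [6, 9]
r8 m[X3→φ3] = [60480, 80640]
r8 m[X4→φ2] = [8, 20]
r8 m[X4→φ5] = [18144, 36288]
r8 m[X2→φ4] = [1, 1]
r8 m[X10→φ1] = [1, 1]
r9 m[φ0→X5] = [46080, 80640]
r9 m[φ0→X7] = [63, 28]
r9 m[φ1→X5] = [4, 9]
r9 m[φ1→X10] = [725760, 322560]
r9 m[φ2→X7] = [1440, 720]
r9 m[φ2→X3] = [60480, 80640]
r9 m[φ2→X4] = [18144, 36288]
r9 m[φ3→X1] = [725760, 725760]
r9 m[φ3→X3] = [6, 9]
r9 m[φ4→X7] = [8, 6]
r9 m[φ4→X2] = [90720, 725760]
r9 m[φ5→X14] = [145152, 181440]
r9 m[φ5→X4] = [8, 20]
r9 m[φ6→X14] = [1, 4]
r9 m[X5→φ0] = [4, 9]
r9 m[X5→φ1] = [46080, 80640]
r9 m[X1→φ3] = [1, 1]
r9 m[X14→φ5] = [1, 4]
r9 m[X14→φ6] = [145152, 181440]
r9 m[X7→φ0] = [11520, 4320]
r9 m[X7→φ2] = [504, 168]
r9 m[X7→φ4] = [90720, 20160]
r9 m[X3→φ2] = [6, 9]
r9 m[X3→φ3] = [60480, 80640]
r9 m[X4→φ2] = [8, 20]
r9 m[X4→φ5] = [18144, 36288]
r9 m[X2→φ4] = [1, 1]
r9 m[X10→φ1] = [1, 1]
r10 m[φ0→X5] = [46080, 80640]
r10 m[φ0→X7] = [63, 28]
r10 m[φ1→X5] = [4, 9]
r10 m[φ1→X10] = [725760, 322560]
r10 m[φ2→X7] = [1440, 720]
r10 m[φ2→X3] = [60480, 80640]
r10 m[φ2→X4] = [18144, 36288]
r10 m[φ3→X1] = [725760, 725760]
r10 m[φ3→X3] = [6, 9]
r10 m[φ4→X7] = [8, 6]
r10 m[φ4→X2] = [90720, 725760]
r10 m[φ5→X14] = [145152, 181440]
r10 m[φ5→X4] = [8, 20]
r10 m[φ6→X14] = [1, 4]
r10 m[X5→φ0] = [4, 9]
r10 m[X5→φ1] = [46080, 80640]
r10 m[X1→φ3] = [1, 1]
r10 m[X14→φ5] = [1, 4]
r10 m[X14→φ6] = [145152, 181440]
r10 m[X7→φ0] = [11520, 4320]
r10 m[X7→φ2] = [504, 168]
r10 m[X7→φ4] = [90720, 20160]
r10 m[X3→φ2] = [6, 9]
r10 m[X3→φ3] = [60480, 80640]
r10 m[X4→φ2] = [8, 20]
r10 m[X4→φ5] = [18144, 36288]
r10 m[X2→φ4] = [1, 1]
r10 m[X10→φ1] = [1, 1]
fixed point reached at round 10
b[X10] = ⊗ incoming = [725760, 322560]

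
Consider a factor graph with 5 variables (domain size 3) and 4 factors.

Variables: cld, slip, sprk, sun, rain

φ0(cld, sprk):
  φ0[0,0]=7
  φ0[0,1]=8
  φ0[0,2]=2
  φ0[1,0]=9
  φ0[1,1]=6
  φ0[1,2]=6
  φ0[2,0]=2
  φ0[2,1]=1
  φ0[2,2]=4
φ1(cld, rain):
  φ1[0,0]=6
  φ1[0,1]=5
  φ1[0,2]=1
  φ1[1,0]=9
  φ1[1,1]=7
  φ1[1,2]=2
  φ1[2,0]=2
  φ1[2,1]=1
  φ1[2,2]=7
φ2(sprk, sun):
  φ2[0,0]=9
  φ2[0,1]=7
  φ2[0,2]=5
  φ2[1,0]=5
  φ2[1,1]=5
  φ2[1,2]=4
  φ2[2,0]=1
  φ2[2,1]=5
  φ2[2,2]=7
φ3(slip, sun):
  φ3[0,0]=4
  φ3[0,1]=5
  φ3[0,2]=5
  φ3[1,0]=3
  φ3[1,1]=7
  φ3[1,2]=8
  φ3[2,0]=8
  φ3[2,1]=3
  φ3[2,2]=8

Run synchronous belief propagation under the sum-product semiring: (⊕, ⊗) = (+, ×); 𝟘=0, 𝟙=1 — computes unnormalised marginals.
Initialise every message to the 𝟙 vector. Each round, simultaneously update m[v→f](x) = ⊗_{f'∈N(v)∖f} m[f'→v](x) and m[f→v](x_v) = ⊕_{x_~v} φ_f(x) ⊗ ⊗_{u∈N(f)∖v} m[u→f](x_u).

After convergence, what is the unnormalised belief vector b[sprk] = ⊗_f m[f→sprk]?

b[sprk] = [91770, 50076, 40764]

init: all messages = 𝟙 over 3 values
r1 m[φ0→cld] = [17, 21, 7]
r1 m[φ0→sprk] = [18, 15, 12]
r1 m[φ1→cld] = [12, 18, 10]
r1 m[φ1→rain] = [17, 13, 10]
r1 m[φ2→sprk] = [21, 14, 13]
r1 m[φ2→sun] = [15, 17, 16]
r1 m[φ3→slip] = [14, 18, 19]
r1 m[φ3→sun] = [15, 15, 21]
r1 m[cld→φ0] = [1, 1, 1]
r1 m[cld→φ1] = [1, 1, 1]
r1 m[slip→φ3] = [1, 1, 1]
r1 m[sprk→φ0] = [1, 1, 1]
r1 m[sprk→φ2] = [1, 1, 1]
r1 m[sun→φ2] = [1, 1, 1]
r1 m[sun→φ3] = [1, 1, 1]
r1 m[rain→φ1] = [1, 1, 1]
r2 m[φ0→cld] = [17, 21, 7]
r2 m[φ0→sprk] = [18, 15, 12]
r2 m[φ1→cld] = [12, 18, 10]
r2 m[φ1→rain] = [17, 13, 10]
r2 m[φ2→sprk] = [21, 14, 13]
r2 m[φ2→sun] = [15, 17, 16]
r2 m[φ3→slip] = [14, 18, 19]
r2 m[φ3→sun] = [15, 15, 21]
r2 m[cld→φ0] = [12, 18, 10]
r2 m[cld→φ1] = [17, 21, 7]
r2 m[slip→φ3] = [1, 1, 1]
r2 m[sprk→φ0] = [21, 14, 13]
r2 m[sprk→φ2] = [18, 15, 12]
r2 m[sun→φ2] = [15, 15, 21]
r2 m[sun→φ3] = [15, 17, 16]
r2 m[rain→φ1] = [1, 1, 1]
r3 m[φ0→cld] = [285, 351, 108]
r3 m[φ0→sprk] = [266, 214, 172]
r3 m[φ1→cld] = [12, 18, 10]
r3 m[φ1→rain] = [305, 239, 108]
r3 m[φ2→sprk] = [345, 234, 237]
r3 m[φ2→sun] = [249, 261, 234]
r3 m[φ3→slip] = [225, 292, 299]
r3 m[φ3→sun] = [15, 15, 21]
r3 m[cld→φ0] = [12, 18, 10]
r3 m[cld→φ1] = [17, 21, 7]
r3 m[slip→φ3] = [1, 1, 1]
r3 m[sprk→φ0] = [21, 14, 13]
r3 m[sprk→φ2] = [18, 15, 12]
r3 m[sun→φ2] = [15, 15, 21]
r3 m[sun→φ3] = [15, 17, 16]
r3 m[rain→φ1] = [1, 1, 1]
r4 m[φ0→cld] = [285, 351, 108]
r4 m[φ0→sprk] = [266, 214, 172]
r4 m[φ1→cld] = [12, 18, 10]
r4 m[φ1→rain] = [305, 239, 108]
r4 m[φ2→sprk] = [345, 234, 237]
r4 m[φ2→sun] = [249, 261, 234]
r4 m[φ3→slip] = [225, 292, 299]
r4 m[φ3→sun] = [15, 15, 21]
r4 m[cld→φ0] = [12, 18, 10]
r4 m[cld→φ1] = [285, 351, 108]
r4 m[slip→φ3] = [1, 1, 1]
r4 m[sprk→φ0] = [345, 234, 237]
r4 m[sprk→φ2] = [266, 214, 172]
r4 m[sun→φ2] = [15, 15, 21]
r4 m[sun→φ3] = [249, 261, 234]
r4 m[rain→φ1] = [1, 1, 1]
r5 m[φ0→cld] = [4761, 5931, 1872]
r5 m[φ0→sprk] = [266, 214, 172]
r5 m[φ1→cld] = [12, 18, 10]
r5 m[φ1→rain] = [5085, 3990, 1743]
r5 m[φ2→sprk] = [345, 234, 237]
r5 m[φ2→sun] = [3636, 3792, 3390]
r5 m[φ3→slip] = [3471, 4446, 4647]
r5 m[φ3→sun] = [15, 15, 21]
r5 m[cld→φ0] = [12, 18, 10]
r5 m[cld→φ1] = [285, 351, 108]
r5 m[slip→φ3] = [1, 1, 1]
r5 m[sprk→φ0] = [345, 234, 237]
r5 m[sprk→φ2] = [266, 214, 172]
r5 m[sun→φ2] = [15, 15, 21]
r5 m[sun→φ3] = [249, 261, 234]
r5 m[rain→φ1] = [1, 1, 1]
r6 m[φ0→cld] = [4761, 5931, 1872]
r6 m[φ0→sprk] = [266, 214, 172]
r6 m[φ1→cld] = [12, 18, 10]
r6 m[φ1→rain] = [5085, 3990, 1743]
r6 m[φ2→sprk] = [345, 234, 237]
r6 m[φ2→sun] = [3636, 3792, 3390]
r6 m[φ3→slip] = [3471, 4446, 4647]
r6 m[φ3→sun] = [15, 15, 21]
r6 m[cld→φ0] = [12, 18, 10]
r6 m[cld→φ1] = [4761, 5931, 1872]
r6 m[slip→φ3] = [1, 1, 1]
r6 m[sprk→φ0] = [345, 234, 237]
r6 m[sprk→φ2] = [266, 214, 172]
r6 m[sun→φ2] = [15, 15, 21]
r6 m[sun→φ3] = [3636, 3792, 3390]
r6 m[rain→φ1] = [1, 1, 1]
r7 m[φ0→cld] = [4761, 5931, 1872]
r7 m[φ0→sprk] = [266, 214, 172]
r7 m[φ1→cld] = [12, 18, 10]
r7 m[φ1→rain] = [85689, 67194, 29727]
r7 m[φ2→sprk] = [345, 234, 237]
r7 m[φ2→sun] = [3636, 3792, 3390]
r7 m[φ3→slip] = [50454, 64572, 67584]
r7 m[φ3→sun] = [15, 15, 21]
r7 m[cld→φ0] = [12, 18, 10]
r7 m[cld→φ1] = [4761, 5931, 1872]
r7 m[slip→φ3] = [1, 1, 1]
r7 m[sprk→φ0] = [345, 234, 237]
r7 m[sprk→φ2] = [266, 214, 172]
r7 m[sun→φ2] = [15, 15, 21]
r7 m[sun→φ3] = [3636, 3792, 3390]
r7 m[rain→φ1] = [1, 1, 1]
r8 m[φ0→cld] = [4761, 5931, 1872]
r8 m[φ0→sprk] = [266, 214, 172]
r8 m[φ1→cld] = [12, 18, 10]
r8 m[φ1→rain] = [85689, 67194, 29727]
r8 m[φ2→sprk] = [345, 234, 237]
r8 m[φ2→sun] = [3636, 3792, 3390]
r8 m[φ3→slip] = [50454, 64572, 67584]
r8 m[φ3→sun] = [15, 15, 21]
r8 m[cld→φ0] = [12, 18, 10]
r8 m[cld→φ1] = [4761, 5931, 1872]
r8 m[slip→φ3] = [1, 1, 1]
r8 m[sprk→φ0] = [345, 234, 237]
r8 m[sprk→φ2] = [266, 214, 172]
r8 m[sun→φ2] = [15, 15, 21]
r8 m[sun→φ3] = [3636, 3792, 3390]
r8 m[rain→φ1] = [1, 1, 1]
fixed point reached at round 8
b[sprk] = ⊗ incoming = [91770, 50076, 40764]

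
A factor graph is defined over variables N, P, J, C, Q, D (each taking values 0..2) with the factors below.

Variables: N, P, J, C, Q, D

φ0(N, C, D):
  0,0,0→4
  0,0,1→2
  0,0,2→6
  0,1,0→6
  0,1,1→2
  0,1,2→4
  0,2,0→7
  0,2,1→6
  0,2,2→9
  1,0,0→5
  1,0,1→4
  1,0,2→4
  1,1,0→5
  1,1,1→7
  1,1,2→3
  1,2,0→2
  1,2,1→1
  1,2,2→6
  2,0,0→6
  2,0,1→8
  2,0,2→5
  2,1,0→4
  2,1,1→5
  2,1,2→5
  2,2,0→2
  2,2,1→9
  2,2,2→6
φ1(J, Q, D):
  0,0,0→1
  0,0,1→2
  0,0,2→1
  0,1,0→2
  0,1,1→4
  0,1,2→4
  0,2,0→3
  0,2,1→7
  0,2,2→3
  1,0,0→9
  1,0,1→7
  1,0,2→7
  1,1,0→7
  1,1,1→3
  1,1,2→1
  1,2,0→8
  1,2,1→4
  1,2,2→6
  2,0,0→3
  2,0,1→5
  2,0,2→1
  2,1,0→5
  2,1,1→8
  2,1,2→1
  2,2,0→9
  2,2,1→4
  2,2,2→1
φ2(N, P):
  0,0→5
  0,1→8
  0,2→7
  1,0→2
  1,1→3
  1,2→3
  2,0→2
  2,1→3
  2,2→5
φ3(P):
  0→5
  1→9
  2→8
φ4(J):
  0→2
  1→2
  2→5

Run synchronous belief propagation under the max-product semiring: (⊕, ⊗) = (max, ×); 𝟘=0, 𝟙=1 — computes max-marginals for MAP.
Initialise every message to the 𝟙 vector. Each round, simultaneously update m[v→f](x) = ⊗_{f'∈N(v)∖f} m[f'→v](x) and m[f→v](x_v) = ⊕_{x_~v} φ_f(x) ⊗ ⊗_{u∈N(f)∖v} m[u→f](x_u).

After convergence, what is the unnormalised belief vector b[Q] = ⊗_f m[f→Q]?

b[Q] = [10800, 17280, 22680]

init: all messages = 𝟙 over 3 values
r1 m[φ0→N] = [9, 7, 9]
r1 m[φ0→C] = [8, 7, 9]
r1 m[φ0→D] = [7, 9, 9]
r1 m[φ1→J] = [7, 9, 9]
r1 m[φ1→Q] = [9, 8, 9]
r1 m[φ1→D] = [9, 8, 7]
r1 m[φ2→N] = [8, 3, 5]
r1 m[φ2→P] = [5, 8, 7]
r1 m[φ3→P] = [5, 9, 8]
r1 m[φ4→J] = [2, 2, 5]
r1 m[N→φ0] = [1, 1, 1]
r1 m[N→φ2] = [1, 1, 1]
r1 m[P→φ2] = [1, 1, 1]
r1 m[P→φ3] = [1, 1, 1]
r1 m[J→φ1] = [1, 1, 1]
r1 m[J→φ4] = [1, 1, 1]
r1 m[C→φ0] = [1, 1, 1]
r1 m[Q→φ1] = [1, 1, 1]
r1 m[D→φ0] = [1, 1, 1]
r1 m[D→φ1] = [1, 1, 1]
r2 m[φ0→N] = [9, 7, 9]
r2 m[φ0→C] = [8, 7, 9]
r2 m[φ0→D] = [7, 9, 9]
r2 m[φ1→J] = [7, 9, 9]
r2 m[φ1→Q] = [9, 8, 9]
r2 m[φ1→D] = [9, 8, 7]
r2 m[φ2→N] = [8, 3, 5]
r2 m[φ2→P] = [5, 8, 7]
r2 m[φ3→P] = [5, 9, 8]
r2 m[φ4→J] = [2, 2, 5]
r2 m[N→φ0] = [8, 3, 5]
r2 m[N→φ2] = [9, 7, 9]
r2 m[P→φ2] = [5, 9, 8]
r2 m[P→φ3] = [5, 8, 7]
r2 m[J→φ1] = [2, 2, 5]
r2 m[J→φ4] = [7, 9, 9]
r2 m[C→φ0] = [1, 1, 1]
r2 m[Q→φ1] = [1, 1, 1]
r2 m[D→φ0] = [9, 8, 7]
r2 m[D→φ1] = [7, 9, 9]
r3 m[φ0→N] = [63, 56, 72]
r3 m[φ0→C] = [336, 432, 504]
r3 m[φ0→D] = [56, 48, 72]
r3 m[φ1→J] = [63, 63, 72]
r3 m[φ1→Q] = [225, 360, 315]
r3 m[φ1→D] = [45, 40, 14]
r3 m[φ2→N] = [72, 27, 40]
r3 m[φ2→P] = [45, 72, 63]
r3 m[φ3→P] = [5, 9, 8]
r3 m[φ4→J] = [2, 2, 5]
r3 m[N→φ0] = [8, 3, 5]
r3 m[N→φ2] = [9, 7, 9]
r3 m[P→φ2] = [5, 9, 8]
r3 m[P→φ3] = [5, 8, 7]
r3 m[J→φ1] = [2, 2, 5]
r3 m[J→φ4] = [7, 9, 9]
r3 m[C→φ0] = [1, 1, 1]
r3 m[Q→φ1] = [1, 1, 1]
r3 m[D→φ0] = [9, 8, 7]
r3 m[D→φ1] = [7, 9, 9]
r4 m[φ0→N] = [63, 56, 72]
r4 m[φ0→C] = [336, 432, 504]
r4 m[φ0→D] = [56, 48, 72]
r4 m[φ1→J] = [63, 63, 72]
r4 m[φ1→Q] = [225, 360, 315]
r4 m[φ1→D] = [45, 40, 14]
r4 m[φ2→N] = [72, 27, 40]
r4 m[φ2→P] = [45, 72, 63]
r4 m[φ3→P] = [5, 9, 8]
r4 m[φ4→J] = [2, 2, 5]
r4 m[N→φ0] = [72, 27, 40]
r4 m[N→φ2] = [63, 56, 72]
r4 m[P→φ2] = [5, 9, 8]
r4 m[P→φ3] = [45, 72, 63]
r4 m[J→φ1] = [2, 2, 5]
r4 m[J→φ4] = [63, 63, 72]
r4 m[C→φ0] = [1, 1, 1]
r4 m[Q→φ1] = [1, 1, 1]
r4 m[D→φ0] = [45, 40, 14]
r4 m[D→φ1] = [56, 48, 72]
r5 m[φ0→N] = [315, 280, 360]
r5 m[φ0→C] = [12960, 19440, 22680]
r5 m[φ0→D] = [504, 432, 648]
r5 m[φ1→J] = [336, 504, 504]
r5 m[φ1→Q] = [1200, 1920, 2520]
r5 m[φ1→D] = [45, 40, 14]
r5 m[φ2→N] = [72, 27, 40]
r5 m[φ2→P] = [315, 504, 441]
r5 m[φ3→P] = [5, 9, 8]
r5 m[φ4→J] = [2, 2, 5]
r5 m[N→φ0] = [72, 27, 40]
r5 m[N→φ2] = [63, 56, 72]
r5 m[P→φ2] = [5, 9, 8]
r5 m[P→φ3] = [45, 72, 63]
r5 m[J→φ1] = [2, 2, 5]
r5 m[J→φ4] = [63, 63, 72]
r5 m[C→φ0] = [1, 1, 1]
r5 m[Q→φ1] = [1, 1, 1]
r5 m[D→φ0] = [45, 40, 14]
r5 m[D→φ1] = [56, 48, 72]
r6 m[φ0→N] = [315, 280, 360]
r6 m[φ0→C] = [12960, 19440, 22680]
r6 m[φ0→D] = [504, 432, 648]
r6 m[φ1→J] = [336, 504, 504]
r6 m[φ1→Q] = [1200, 1920, 2520]
r6 m[φ1→D] = [45, 40, 14]
r6 m[φ2→N] = [72, 27, 40]
r6 m[φ2→P] = [315, 504, 441]
r6 m[φ3→P] = [5, 9, 8]
r6 m[φ4→J] = [2, 2, 5]
r6 m[N→φ0] = [72, 27, 40]
r6 m[N→φ2] = [315, 280, 360]
r6 m[P→φ2] = [5, 9, 8]
r6 m[P→φ3] = [315, 504, 441]
r6 m[J→φ1] = [2, 2, 5]
r6 m[J→φ4] = [336, 504, 504]
r6 m[C→φ0] = [1, 1, 1]
r6 m[Q→φ1] = [1, 1, 1]
r6 m[D→φ0] = [45, 40, 14]
r6 m[D→φ1] = [504, 432, 648]
r7 m[φ0→N] = [315, 280, 360]
r7 m[φ0→C] = [12960, 19440, 22680]
r7 m[φ0→D] = [504, 432, 648]
r7 m[φ1→J] = [3024, 4536, 4536]
r7 m[φ1→Q] = [10800, 17280, 22680]
r7 m[φ1→D] = [45, 40, 14]
r7 m[φ2→N] = [72, 27, 40]
r7 m[φ2→P] = [1575, 2520, 2205]
r7 m[φ3→P] = [5, 9, 8]
r7 m[φ4→J] = [2, 2, 5]
r7 m[N→φ0] = [72, 27, 40]
r7 m[N→φ2] = [315, 280, 360]
r7 m[P→φ2] = [5, 9, 8]
r7 m[P→φ3] = [315, 504, 441]
r7 m[J→φ1] = [2, 2, 5]
r7 m[J→φ4] = [336, 504, 504]
r7 m[C→φ0] = [1, 1, 1]
r7 m[Q→φ1] = [1, 1, 1]
r7 m[D→φ0] = [45, 40, 14]
r7 m[D→φ1] = [504, 432, 648]
r8 m[φ0→N] = [315, 280, 360]
r8 m[φ0→C] = [12960, 19440, 22680]
r8 m[φ0→D] = [504, 432, 648]
r8 m[φ1→J] = [3024, 4536, 4536]
r8 m[φ1→Q] = [10800, 17280, 22680]
r8 m[φ1→D] = [45, 40, 14]
r8 m[φ2→N] = [72, 27, 40]
r8 m[φ2→P] = [1575, 2520, 2205]
r8 m[φ3→P] = [5, 9, 8]
r8 m[φ4→J] = [2, 2, 5]
r8 m[N→φ0] = [72, 27, 40]
r8 m[N→φ2] = [315, 280, 360]
r8 m[P→φ2] = [5, 9, 8]
r8 m[P→φ3] = [1575, 2520, 2205]
r8 m[J→φ1] = [2, 2, 5]
r8 m[J→φ4] = [3024, 4536, 4536]
r8 m[C→φ0] = [1, 1, 1]
r8 m[Q→φ1] = [1, 1, 1]
r8 m[D→φ0] = [45, 40, 14]
r8 m[D→φ1] = [504, 432, 648]
r9 m[φ0→N] = [315, 280, 360]
r9 m[φ0→C] = [12960, 19440, 22680]
r9 m[φ0→D] = [504, 432, 648]
r9 m[φ1→J] = [3024, 4536, 4536]
r9 m[φ1→Q] = [10800, 17280, 22680]
r9 m[φ1→D] = [45, 40, 14]
r9 m[φ2→N] = [72, 27, 40]
r9 m[φ2→P] = [1575, 2520, 2205]
r9 m[φ3→P] = [5, 9, 8]
r9 m[φ4→J] = [2, 2, 5]
r9 m[N→φ0] = [72, 27, 40]
r9 m[N→φ2] = [315, 280, 360]
r9 m[P→φ2] = [5, 9, 8]
r9 m[P→φ3] = [1575, 2520, 2205]
r9 m[J→φ1] = [2, 2, 5]
r9 m[J→φ4] = [3024, 4536, 4536]
r9 m[C→φ0] = [1, 1, 1]
r9 m[Q→φ1] = [1, 1, 1]
r9 m[D→φ0] = [45, 40, 14]
r9 m[D→φ1] = [504, 432, 648]
fixed point reached at round 9
b[Q] = ⊗ incoming = [10800, 17280, 22680]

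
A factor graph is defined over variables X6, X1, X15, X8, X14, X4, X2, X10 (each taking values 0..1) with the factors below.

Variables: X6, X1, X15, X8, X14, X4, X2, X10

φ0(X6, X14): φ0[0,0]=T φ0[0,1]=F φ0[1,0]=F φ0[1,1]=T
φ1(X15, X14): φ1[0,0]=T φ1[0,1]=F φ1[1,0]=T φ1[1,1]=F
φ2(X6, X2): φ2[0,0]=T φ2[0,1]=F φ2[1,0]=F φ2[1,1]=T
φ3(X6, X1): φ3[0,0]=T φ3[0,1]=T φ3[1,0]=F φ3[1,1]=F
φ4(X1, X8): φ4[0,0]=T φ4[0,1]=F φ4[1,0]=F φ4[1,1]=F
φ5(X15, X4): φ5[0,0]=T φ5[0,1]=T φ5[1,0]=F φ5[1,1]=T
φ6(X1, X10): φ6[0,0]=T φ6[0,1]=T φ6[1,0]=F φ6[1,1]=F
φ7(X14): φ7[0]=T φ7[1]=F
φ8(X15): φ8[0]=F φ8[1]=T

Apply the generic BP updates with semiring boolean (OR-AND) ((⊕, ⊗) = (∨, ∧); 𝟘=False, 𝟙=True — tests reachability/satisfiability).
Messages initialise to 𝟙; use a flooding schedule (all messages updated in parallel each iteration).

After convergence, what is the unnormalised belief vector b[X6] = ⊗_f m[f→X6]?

init: all messages = 𝟙 over 2 values
r1 m[φ0→X6] = [T, T]
r1 m[φ0→X14] = [T, T]
r1 m[φ1→X15] = [T, T]
r1 m[φ1→X14] = [T, F]
r1 m[φ2→X6] = [T, T]
r1 m[φ2→X2] = [T, T]
r1 m[φ3→X6] = [T, F]
r1 m[φ3→X1] = [T, T]
r1 m[φ4→X1] = [T, F]
r1 m[φ4→X8] = [T, F]
r1 m[φ5→X15] = [T, T]
r1 m[φ5→X4] = [T, T]
r1 m[φ6→X1] = [T, F]
r1 m[φ6→X10] = [T, T]
r1 m[φ7→X14] = [T, F]
r1 m[φ8→X15] = [F, T]
r1 m[X6→φ0] = [T, T]
r1 m[X6→φ2] = [T, T]
r1 m[X6→φ3] = [T, T]
r1 m[X1→φ3] = [T, T]
r1 m[X1→φ4] = [T, T]
r1 m[X1→φ6] = [T, T]
r1 m[X15→φ1] = [T, T]
r1 m[X15→φ5] = [T, T]
r1 m[X15→φ8] = [T, T]
r1 m[X8→φ4] = [T, T]
r1 m[X14→φ0] = [T, T]
r1 m[X14→φ1] = [T, T]
r1 m[X14→φ7] = [T, T]
r1 m[X4→φ5] = [T, T]
r1 m[X2→φ2] = [T, T]
r1 m[X10→φ6] = [T, T]
r2 m[φ0→X6] = [T, T]
r2 m[φ0→X14] = [T, T]
r2 m[φ1→X15] = [T, T]
r2 m[φ1→X14] = [T, F]
r2 m[φ2→X6] = [T, T]
r2 m[φ2→X2] = [T, T]
r2 m[φ3→X6] = [T, F]
r2 m[φ3→X1] = [T, T]
r2 m[φ4→X1] = [T, F]
r2 m[φ4→X8] = [T, F]
r2 m[φ5→X15] = [T, T]
r2 m[φ5→X4] = [T, T]
r2 m[φ6→X1] = [T, F]
r2 m[φ6→X10] = [T, T]
r2 m[φ7→X14] = [T, F]
r2 m[φ8→X15] = [F, T]
r2 m[X6→φ0] = [T, F]
r2 m[X6→φ2] = [T, F]
r2 m[X6→φ3] = [T, T]
r2 m[X1→φ3] = [T, F]
r2 m[X1→φ4] = [T, F]
r2 m[X1→φ6] = [T, F]
r2 m[X15→φ1] = [F, T]
r2 m[X15→φ5] = [F, T]
r2 m[X15→φ8] = [T, T]
r2 m[X8→φ4] = [T, T]
r2 m[X14→φ0] = [T, F]
r2 m[X14→φ1] = [T, F]
r2 m[X14→φ7] = [T, F]
r2 m[X4→φ5] = [T, T]
r2 m[X2→φ2] = [T, T]
r2 m[X10→φ6] = [T, T]
r3 m[φ0→X6] = [T, F]
r3 m[φ0→X14] = [T, F]
r3 m[φ1→X15] = [T, T]
r3 m[φ1→X14] = [T, F]
r3 m[φ2→X6] = [T, T]
r3 m[φ2→X2] = [T, F]
r3 m[φ3→X6] = [T, F]
r3 m[φ3→X1] = [T, T]
r3 m[φ4→X1] = [T, F]
r3 m[φ4→X8] = [T, F]
r3 m[φ5→X15] = [T, T]
r3 m[φ5→X4] = [F, T]
r3 m[φ6→X1] = [T, F]
r3 m[φ6→X10] = [T, T]
r3 m[φ7→X14] = [T, F]
r3 m[φ8→X15] = [F, T]
r3 m[X6→φ0] = [T, F]
r3 m[X6→φ2] = [T, F]
r3 m[X6→φ3] = [T, T]
r3 m[X1→φ3] = [T, F]
r3 m[X1→φ4] = [T, F]
r3 m[X1→φ6] = [T, F]
r3 m[X15→φ1] = [F, T]
r3 m[X15→φ5] = [F, T]
r3 m[X15→φ8] = [T, T]
r3 m[X8→φ4] = [T, T]
r3 m[X14→φ0] = [T, F]
r3 m[X14→φ1] = [T, F]
r3 m[X14→φ7] = [T, F]
r3 m[X4→φ5] = [T, T]
r3 m[X2→φ2] = [T, T]
r3 m[X10→φ6] = [T, T]
r4 m[φ0→X6] = [T, F]
r4 m[φ0→X14] = [T, F]
r4 m[φ1→X15] = [T, T]
r4 m[φ1→X14] = [T, F]
r4 m[φ2→X6] = [T, T]
r4 m[φ2→X2] = [T, F]
r4 m[φ3→X6] = [T, F]
r4 m[φ3→X1] = [T, T]
r4 m[φ4→X1] = [T, F]
r4 m[φ4→X8] = [T, F]
r4 m[φ5→X15] = [T, T]
r4 m[φ5→X4] = [F, T]
r4 m[φ6→X1] = [T, F]
r4 m[φ6→X10] = [T, T]
r4 m[φ7→X14] = [T, F]
r4 m[φ8→X15] = [F, T]
r4 m[X6→φ0] = [T, F]
r4 m[X6→φ2] = [T, F]
r4 m[X6→φ3] = [T, F]
r4 m[X1→φ3] = [T, F]
r4 m[X1→φ4] = [T, F]
r4 m[X1→φ6] = [T, F]
r4 m[X15→φ1] = [F, T]
r4 m[X15→φ5] = [F, T]
r4 m[X15→φ8] = [T, T]
r4 m[X8→φ4] = [T, T]
r4 m[X14→φ0] = [T, F]
r4 m[X14→φ1] = [T, F]
r4 m[X14→φ7] = [T, F]
r4 m[X4→φ5] = [T, T]
r4 m[X2→φ2] = [T, T]
r4 m[X10→φ6] = [T, T]
r5 m[φ0→X6] = [T, F]
r5 m[φ0→X14] = [T, F]
r5 m[φ1→X15] = [T, T]
r5 m[φ1→X14] = [T, F]
r5 m[φ2→X6] = [T, T]
r5 m[φ2→X2] = [T, F]
r5 m[φ3→X6] = [T, F]
r5 m[φ3→X1] = [T, T]
r5 m[φ4→X1] = [T, F]
r5 m[φ4→X8] = [T, F]
r5 m[φ5→X15] = [T, T]
r5 m[φ5→X4] = [F, T]
r5 m[φ6→X1] = [T, F]
r5 m[φ6→X10] = [T, T]
r5 m[φ7→X14] = [T, F]
r5 m[φ8→X15] = [F, T]
r5 m[X6→φ0] = [T, F]
r5 m[X6→φ2] = [T, F]
r5 m[X6→φ3] = [T, F]
r5 m[X1→φ3] = [T, F]
r5 m[X1→φ4] = [T, F]
r5 m[X1→φ6] = [T, F]
r5 m[X15→φ1] = [F, T]
r5 m[X15→φ5] = [F, T]
r5 m[X15→φ8] = [T, T]
r5 m[X8→φ4] = [T, T]
r5 m[X14→φ0] = [T, F]
r5 m[X14→φ1] = [T, F]
r5 m[X14→φ7] = [T, F]
r5 m[X4→φ5] = [T, T]
r5 m[X2→φ2] = [T, T]
r5 m[X10→φ6] = [T, T]
fixed point reached at round 5
b[X6] = ⊗ incoming = [T, F]

b[X6] = [T, F]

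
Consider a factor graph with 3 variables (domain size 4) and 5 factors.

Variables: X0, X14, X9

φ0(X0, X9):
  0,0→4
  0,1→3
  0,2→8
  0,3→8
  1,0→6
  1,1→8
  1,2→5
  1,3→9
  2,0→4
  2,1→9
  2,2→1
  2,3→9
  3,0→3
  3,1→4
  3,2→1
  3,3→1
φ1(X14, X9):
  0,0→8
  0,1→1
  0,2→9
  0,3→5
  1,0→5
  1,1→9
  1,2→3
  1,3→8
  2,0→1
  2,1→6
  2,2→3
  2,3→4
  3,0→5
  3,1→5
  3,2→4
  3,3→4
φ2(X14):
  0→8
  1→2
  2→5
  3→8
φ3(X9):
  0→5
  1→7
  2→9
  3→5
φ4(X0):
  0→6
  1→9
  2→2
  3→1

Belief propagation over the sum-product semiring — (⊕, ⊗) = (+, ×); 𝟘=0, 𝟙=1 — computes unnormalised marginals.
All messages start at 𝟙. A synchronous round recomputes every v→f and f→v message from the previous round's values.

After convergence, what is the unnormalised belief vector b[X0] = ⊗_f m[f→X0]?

init: all messages = 𝟙 over 4 values
r1 m[φ0→X0] = [23, 28, 23, 9]
r1 m[φ0→X9] = [17, 24, 15, 27]
r1 m[φ1→X14] = [23, 25, 14, 18]
r1 m[φ1→X9] = [19, 21, 19, 21]
r1 m[φ2→X14] = [8, 2, 5, 8]
r1 m[φ3→X9] = [5, 7, 9, 5]
r1 m[φ4→X0] = [6, 9, 2, 1]
r1 m[X0→φ0] = [1, 1, 1, 1]
r1 m[X0→φ4] = [1, 1, 1, 1]
r1 m[X14→φ1] = [1, 1, 1, 1]
r1 m[X14→φ2] = [1, 1, 1, 1]
r1 m[X9→φ0] = [1, 1, 1, 1]
r1 m[X9→φ1] = [1, 1, 1, 1]
r1 m[X9→φ3] = [1, 1, 1, 1]
r2 m[φ0→X0] = [23, 28, 23, 9]
r2 m[φ0→X9] = [17, 24, 15, 27]
r2 m[φ1→X14] = [23, 25, 14, 18]
r2 m[φ1→X9] = [19, 21, 19, 21]
r2 m[φ2→X14] = [8, 2, 5, 8]
r2 m[φ3→X9] = [5, 7, 9, 5]
r2 m[φ4→X0] = [6, 9, 2, 1]
r2 m[X0→φ0] = [6, 9, 2, 1]
r2 m[X0→φ4] = [23, 28, 23, 9]
r2 m[X14→φ1] = [8, 2, 5, 8]
r2 m[X14→φ2] = [23, 25, 14, 18]
r2 m[X9→φ0] = [95, 147, 171, 105]
r2 m[X9→φ1] = [85, 168, 135, 135]
r2 m[X9→φ3] = [323, 504, 285, 567]
r3 m[φ0→X0] = [3029, 3546, 2819, 1149]
r3 m[φ0→X9] = [89, 112, 96, 148]
r3 m[φ1→X14] = [2738, 3422, 2038, 2345]
r3 m[φ1→X9] = [119, 96, 125, 108]
r3 m[φ2→X14] = [8, 2, 5, 8]
r3 m[φ3→X9] = [5, 7, 9, 5]
r3 m[φ4→X0] = [6, 9, 2, 1]
r3 m[X0→φ0] = [6, 9, 2, 1]
r3 m[X0→φ4] = [23, 28, 23, 9]
r3 m[X14→φ1] = [8, 2, 5, 8]
r3 m[X14→φ2] = [23, 25, 14, 18]
r3 m[X9→φ0] = [95, 147, 171, 105]
r3 m[X9→φ1] = [85, 168, 135, 135]
r3 m[X9→φ3] = [323, 504, 285, 567]
r4 m[φ0→X0] = [3029, 3546, 2819, 1149]
r4 m[φ0→X9] = [89, 112, 96, 148]
r4 m[φ1→X14] = [2738, 3422, 2038, 2345]
r4 m[φ1→X9] = [119, 96, 125, 108]
r4 m[φ2→X14] = [8, 2, 5, 8]
r4 m[φ3→X9] = [5, 7, 9, 5]
r4 m[φ4→X0] = [6, 9, 2, 1]
r4 m[X0→φ0] = [6, 9, 2, 1]
r4 m[X0→φ4] = [3029, 3546, 2819, 1149]
r4 m[X14→φ1] = [8, 2, 5, 8]
r4 m[X14→φ2] = [2738, 3422, 2038, 2345]
r4 m[X9→φ0] = [595, 672, 1125, 540]
r4 m[X9→φ1] = [445, 784, 864, 740]
r4 m[X9→φ3] = [10591, 10752, 12000, 15984]
r5 m[φ0→X0] = [17716, 19431, 14413, 6138]
r5 m[φ0→X9] = [89, 112, 96, 148]
r5 m[φ1→X14] = [15820, 17793, 10701, 12561]
r5 m[φ1→X9] = [119, 96, 125, 108]
r5 m[φ2→X14] = [8, 2, 5, 8]
r5 m[φ3→X9] = [5, 7, 9, 5]
r5 m[φ4→X0] = [6, 9, 2, 1]
r5 m[X0→φ0] = [6, 9, 2, 1]
r5 m[X0→φ4] = [3029, 3546, 2819, 1149]
r5 m[X14→φ1] = [8, 2, 5, 8]
r5 m[X14→φ2] = [2738, 3422, 2038, 2345]
r5 m[X9→φ0] = [595, 672, 1125, 540]
r5 m[X9→φ1] = [445, 784, 864, 740]
r5 m[X9→φ3] = [10591, 10752, 12000, 15984]
r6 m[φ0→X0] = [17716, 19431, 14413, 6138]
r6 m[φ0→X9] = [89, 112, 96, 148]
r6 m[φ1→X14] = [15820, 17793, 10701, 12561]
r6 m[φ1→X9] = [119, 96, 125, 108]
r6 m[φ2→X14] = [8, 2, 5, 8]
r6 m[φ3→X9] = [5, 7, 9, 5]
r6 m[φ4→X0] = [6, 9, 2, 1]
r6 m[X0→φ0] = [6, 9, 2, 1]
r6 m[X0→φ4] = [17716, 19431, 14413, 6138]
r6 m[X14→φ1] = [8, 2, 5, 8]
r6 m[X14→φ2] = [15820, 17793, 10701, 12561]
r6 m[X9→φ0] = [595, 672, 1125, 540]
r6 m[X9→φ1] = [445, 784, 864, 740]
r6 m[X9→φ3] = [10591, 10752, 12000, 15984]
r7 m[φ0→X0] = [17716, 19431, 14413, 6138]
r7 m[φ0→X9] = [89, 112, 96, 148]
r7 m[φ1→X14] = [15820, 17793, 10701, 12561]
r7 m[φ1→X9] = [119, 96, 125, 108]
r7 m[φ2→X14] = [8, 2, 5, 8]
r7 m[φ3→X9] = [5, 7, 9, 5]
r7 m[φ4→X0] = [6, 9, 2, 1]
r7 m[X0→φ0] = [6, 9, 2, 1]
r7 m[X0→φ4] = [17716, 19431, 14413, 6138]
r7 m[X14→φ1] = [8, 2, 5, 8]
r7 m[X14→φ2] = [15820, 17793, 10701, 12561]
r7 m[X9→φ0] = [595, 672, 1125, 540]
r7 m[X9→φ1] = [445, 784, 864, 740]
r7 m[X9→φ3] = [10591, 10752, 12000, 15984]
fixed point reached at round 7
b[X0] = ⊗ incoming = [106296, 174879, 28826, 6138]

b[X0] = [106296, 174879, 28826, 6138]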